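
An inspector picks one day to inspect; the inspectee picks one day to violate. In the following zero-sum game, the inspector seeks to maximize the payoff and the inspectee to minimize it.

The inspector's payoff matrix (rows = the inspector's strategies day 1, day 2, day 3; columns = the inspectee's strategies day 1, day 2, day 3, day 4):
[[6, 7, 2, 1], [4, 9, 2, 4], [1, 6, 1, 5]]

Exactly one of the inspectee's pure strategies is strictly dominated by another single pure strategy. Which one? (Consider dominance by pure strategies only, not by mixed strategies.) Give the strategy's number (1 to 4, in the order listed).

The inspectee prefers columns that give the inspector less. Compare day 2 with day 1: 6 < 7, 4 < 9, 1 < 6.
So day 1 strictly dominates day 2 for the inspectee; day 2 is strictly dominated.

2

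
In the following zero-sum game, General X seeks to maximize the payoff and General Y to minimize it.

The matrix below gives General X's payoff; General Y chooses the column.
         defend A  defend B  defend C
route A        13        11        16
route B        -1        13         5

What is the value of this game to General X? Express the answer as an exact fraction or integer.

Column defend C is strictly dominated by defend A for General Y (it gives General X more in every row).
The remaining 2×2 game on (route A, route B) × (defend A, defend B) has no saddle point. Let General X play route A with probability p; indifference gives 13p − (1−p) = 11p + 13(1−p), so p = 7/8.
Similarly General Y's optimal q on defend A is 1/8, and the value is 13·(1/8) + (11)·(7/8) = 45/4.

45/4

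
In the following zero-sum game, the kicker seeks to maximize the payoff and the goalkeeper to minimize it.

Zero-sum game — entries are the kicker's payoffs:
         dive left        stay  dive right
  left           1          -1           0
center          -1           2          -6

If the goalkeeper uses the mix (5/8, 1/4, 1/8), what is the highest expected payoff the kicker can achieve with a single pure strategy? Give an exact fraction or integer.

3/8

left: (1)·(5/8) + (-1)·(1/4) + (0)·(1/8) = 3/8.
center: (-1)·(5/8) + (2)·(1/4) + (-6)·(1/8) = -7/8.
The best pure response is left with expected payoff 3/8.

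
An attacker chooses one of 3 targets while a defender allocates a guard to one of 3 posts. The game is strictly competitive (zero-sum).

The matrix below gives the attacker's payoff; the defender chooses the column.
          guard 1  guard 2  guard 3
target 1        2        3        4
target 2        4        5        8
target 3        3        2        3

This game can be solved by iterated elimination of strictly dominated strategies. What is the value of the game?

Row target 3 is strictly dominated by row target 2 (4>3, 5>2, 8>3); eliminate target 3.
Row target 1 is strictly dominated by row target 2 (4>2, 5>3, 8>4); eliminate target 1.
Column guard 3 is strictly dominated by guard 1 for the defender (4<8); eliminate guard 3.
Column guard 2 is strictly dominated by guard 1 for the defender (4<5); eliminate guard 2.
Only (target 2, guard 1) remains, with payoff 4.

4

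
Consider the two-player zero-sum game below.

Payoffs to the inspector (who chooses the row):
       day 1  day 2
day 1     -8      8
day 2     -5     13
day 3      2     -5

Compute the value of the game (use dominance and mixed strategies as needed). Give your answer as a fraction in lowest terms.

1/25

Row day 1 is strictly dominated by row day 2, so the inspector never plays it.
The remaining 2×2 game on (day 2, day 3) × (day 1, day 2) has no saddle point. Let the inspector play day 2 with probability p; indifference gives −5p + 2(1−p) = 13p − 5(1−p), so p = 7/25.
Similarly the inspectee's optimal q on day 1 is 18/25, and the value is -5·(18/25) + (13)·(7/25) = 1/25.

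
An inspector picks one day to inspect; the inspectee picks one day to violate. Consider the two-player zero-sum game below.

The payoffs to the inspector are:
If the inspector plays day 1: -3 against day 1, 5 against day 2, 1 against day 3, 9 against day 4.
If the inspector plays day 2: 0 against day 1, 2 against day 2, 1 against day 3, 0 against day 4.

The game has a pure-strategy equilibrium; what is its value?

0

Row minima: -3, 0 → the inspector's maximin is 0.
Column maxima: 0, 5, 1, 9 → the inspectee's minimax is 0.
They coincide at (day 2, day 1), so the value is 0.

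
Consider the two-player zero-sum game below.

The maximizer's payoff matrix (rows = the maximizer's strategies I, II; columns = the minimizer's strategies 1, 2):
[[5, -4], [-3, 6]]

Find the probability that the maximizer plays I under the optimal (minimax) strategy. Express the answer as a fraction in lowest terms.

Row minima are -4 and -3, so the maximizer's maximin is -3; column maxima are 5 and 6, so the minimizer's minimax is 5. These differ, so the equilibrium is in mixed strategies.
Let the maximizer play I with probability p. The minimizer is indifferent when 5p − 3(1−p) = −4p + 6(1−p), giving p = 1/2.

1/2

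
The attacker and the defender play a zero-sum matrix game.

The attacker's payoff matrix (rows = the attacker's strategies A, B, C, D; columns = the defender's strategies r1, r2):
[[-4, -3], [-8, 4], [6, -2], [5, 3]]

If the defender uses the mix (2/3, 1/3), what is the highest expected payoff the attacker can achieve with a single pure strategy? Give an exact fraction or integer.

13/3

A: (-4)·(2/3) + (-3)·(1/3) = -11/3.
B: (-8)·(2/3) + (4)·(1/3) = -4.
C: (6)·(2/3) + (-2)·(1/3) = 10/3.
D: (5)·(2/3) + (3)·(1/3) = 13/3.
The best pure response is D with expected payoff 13/3.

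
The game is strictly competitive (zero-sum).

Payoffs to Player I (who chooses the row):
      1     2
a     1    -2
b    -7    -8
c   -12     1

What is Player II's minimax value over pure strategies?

1

The worst case (largest entry) in each column is 1: 1, 2: 1.
The best (smallest) of these is 1.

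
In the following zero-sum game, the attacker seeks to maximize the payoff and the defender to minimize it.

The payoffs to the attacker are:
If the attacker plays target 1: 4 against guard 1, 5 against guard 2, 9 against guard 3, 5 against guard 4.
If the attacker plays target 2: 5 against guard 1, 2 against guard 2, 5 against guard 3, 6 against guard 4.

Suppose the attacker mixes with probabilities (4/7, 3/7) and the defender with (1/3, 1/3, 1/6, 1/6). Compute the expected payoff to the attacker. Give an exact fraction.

Against (1/3, 1/3, 1/6, 1/6), each row's expected payoff is target 1: 16/3; target 2: 25/6.
Taking the (4/7, 3/7)-weighted average: (4/7)·(16/3) + (3/7)·(25/6) = 29/6.

29/6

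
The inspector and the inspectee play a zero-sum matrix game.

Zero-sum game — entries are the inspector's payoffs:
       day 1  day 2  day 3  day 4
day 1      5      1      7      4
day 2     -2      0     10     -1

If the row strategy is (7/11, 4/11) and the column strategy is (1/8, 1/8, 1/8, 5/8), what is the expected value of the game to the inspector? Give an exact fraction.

243/88

Against (1/8, 1/8, 1/8, 5/8), each row's expected payoff is day 1: 33/8; day 2: 3/8.
Taking the (7/11, 4/11)-weighted average: (7/11)·(33/8) + (4/11)·(3/8) = 243/88.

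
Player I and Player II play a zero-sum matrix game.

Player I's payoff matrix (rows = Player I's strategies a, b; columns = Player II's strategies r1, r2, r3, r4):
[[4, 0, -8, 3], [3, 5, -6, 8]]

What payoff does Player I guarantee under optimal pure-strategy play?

-6

Row minima: -8, -6 → Player I's maximin is -6.
Column maxima: 4, 5, -6, 8 → Player II's minimax is -6.
They coincide at (b, r3), so the value is -6.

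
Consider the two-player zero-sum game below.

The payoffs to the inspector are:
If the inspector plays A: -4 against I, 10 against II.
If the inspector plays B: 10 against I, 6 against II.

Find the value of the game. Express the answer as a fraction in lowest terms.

Row minima are -4 and 6, so the inspector's maximin is 6; column maxima are 10 and 10, so the inspectee's minimax is 10. These differ, so the equilibrium is in mixed strategies.
Let the inspector play A with probability p. The inspectee is indifferent when −4p + 10(1−p) = 10p + 6(1−p), giving p = 2/9.
Let the inspectee play I with probability q. The inspector is indifferent when −4q + 10(1−q) = 10q + 6(1−q), giving q = 2/9.
The value is -4·(2/9) + (10)·(7/9) = 62/9.

62/9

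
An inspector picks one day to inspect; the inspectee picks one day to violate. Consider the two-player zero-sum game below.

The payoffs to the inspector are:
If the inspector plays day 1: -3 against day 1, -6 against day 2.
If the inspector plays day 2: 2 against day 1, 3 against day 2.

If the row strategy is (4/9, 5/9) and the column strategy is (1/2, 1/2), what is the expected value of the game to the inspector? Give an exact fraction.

Against (1/2, 1/2), each row's expected payoff is day 1: -9/2; day 2: 5/2.
Taking the (4/9, 5/9)-weighted average: (4/9)·(-9/2) + (5/9)·(5/2) = -11/18.

-11/18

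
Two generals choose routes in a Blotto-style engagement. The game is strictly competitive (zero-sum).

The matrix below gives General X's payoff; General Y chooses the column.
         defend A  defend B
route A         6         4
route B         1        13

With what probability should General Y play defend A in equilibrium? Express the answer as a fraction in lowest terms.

Row minima are 4 and 1, so General X's maximin is 4; column maxima are 6 and 13, so General Y's minimax is 6. These differ, so the equilibrium is in mixed strategies.
Let General Y play defend A with probability q. General X is indifferent when 6q + 4(1−q) = q + 13(1−q), giving q = 9/14.

9/14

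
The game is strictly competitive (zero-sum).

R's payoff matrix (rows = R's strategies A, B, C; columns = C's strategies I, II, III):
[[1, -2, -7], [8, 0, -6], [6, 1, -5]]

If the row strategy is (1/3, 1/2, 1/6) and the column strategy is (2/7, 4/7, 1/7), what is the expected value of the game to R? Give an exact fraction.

5/14

Against (2/7, 4/7, 1/7), each row's expected payoff is A: -13/7; B: 10/7; C: 11/7.
Taking the (1/3, 1/2, 1/6)-weighted average: (1/3)·(-13/7) + (1/2)·(10/7) + (1/6)·(11/7) = 5/14.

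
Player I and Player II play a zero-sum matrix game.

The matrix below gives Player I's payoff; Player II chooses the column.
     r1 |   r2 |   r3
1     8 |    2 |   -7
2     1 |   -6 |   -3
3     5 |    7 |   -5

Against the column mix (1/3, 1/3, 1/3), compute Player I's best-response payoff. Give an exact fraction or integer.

1: (8)·(1/3) + (2)·(1/3) + (-7)·(1/3) = 1.
2: (1)·(1/3) + (-6)·(1/3) + (-3)·(1/3) = -8/3.
3: (5)·(1/3) + (7)·(1/3) + (-5)·(1/3) = 7/3.
The best pure response is 3 with expected payoff 7/3.

7/3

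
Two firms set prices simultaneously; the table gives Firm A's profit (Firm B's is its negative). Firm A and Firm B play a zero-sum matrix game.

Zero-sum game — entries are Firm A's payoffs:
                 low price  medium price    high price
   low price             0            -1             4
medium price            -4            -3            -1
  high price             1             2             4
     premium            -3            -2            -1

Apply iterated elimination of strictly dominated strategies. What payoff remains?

Column high price is strictly dominated by low price for Firm B (0<4, -4<-1, 1<4, -3<-1); eliminate high price.
Row premium is strictly dominated by row low price (0>-3, -1>-2); eliminate premium.
Row medium price is strictly dominated by row low price (0>-4, -1>-3); eliminate medium price.
Row low price is strictly dominated by row high price (1>0, 2>-1); eliminate low price.
Column medium price is strictly dominated by low price for Firm B (1<2); eliminate medium price.
Only (high price, low price) remains, with payoff 1.

1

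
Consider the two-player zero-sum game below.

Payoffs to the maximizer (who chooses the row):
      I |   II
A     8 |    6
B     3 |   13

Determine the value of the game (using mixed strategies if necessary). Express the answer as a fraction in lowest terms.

Row minima are 6 and 3, so the maximizer's maximin is 6; column maxima are 8 and 13, so the minimizer's minimax is 8. These differ, so the equilibrium is in mixed strategies.
Let the maximizer play A with probability p. The minimizer is indifferent when 8p + 3(1−p) = 6p + 13(1−p), giving p = 5/6.
Let the minimizer play I with probability q. The maximizer is indifferent when 8q + 6(1−q) = 3q + 13(1−q), giving q = 7/12.
The value is 8·(7/12) + (6)·(5/12) = 43/6.

43/6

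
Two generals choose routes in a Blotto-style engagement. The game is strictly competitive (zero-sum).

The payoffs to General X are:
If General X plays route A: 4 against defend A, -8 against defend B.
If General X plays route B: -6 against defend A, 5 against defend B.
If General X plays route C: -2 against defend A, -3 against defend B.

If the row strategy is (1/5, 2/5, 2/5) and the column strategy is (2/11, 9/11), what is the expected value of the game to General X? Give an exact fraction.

Against (2/11, 9/11), each row's expected payoff is route A: -64/11; route B: 3; route C: -31/11.
Taking the (1/5, 2/5, 2/5)-weighted average: (1/5)·(-64/11) + (2/5)·(3) + (2/5)·(-31/11) = -12/11.

-12/11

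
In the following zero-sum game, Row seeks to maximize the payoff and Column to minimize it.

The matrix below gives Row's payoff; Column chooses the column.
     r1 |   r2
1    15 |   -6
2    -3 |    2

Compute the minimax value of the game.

6/13

Row minima are -6 and -3, so Row's maximin is -3; column maxima are 15 and 2, so Column's minimax is 2. These differ, so the equilibrium is in mixed strategies.
Let Row play 1 with probability p. Column is indifferent when 15p − 3(1−p) = −6p + 2(1−p), giving p = 5/26.
Let Column play r1 with probability q. Row is indifferent when 15q − 6(1−q) = −3q + 2(1−q), giving q = 4/13.
The value is 15·(4/13) + (-6)·(9/13) = 6/13.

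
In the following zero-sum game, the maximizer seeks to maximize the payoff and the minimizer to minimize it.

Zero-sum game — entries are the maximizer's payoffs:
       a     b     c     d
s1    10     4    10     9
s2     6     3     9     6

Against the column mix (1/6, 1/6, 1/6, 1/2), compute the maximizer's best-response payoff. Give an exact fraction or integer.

s1: (10)·(1/6) + (4)·(1/6) + (10)·(1/6) + (9)·(1/2) = 17/2.
s2: (6)·(1/6) + (3)·(1/6) + (9)·(1/6) + (6)·(1/2) = 6.
The best pure response is s1 with expected payoff 17/2.

17/2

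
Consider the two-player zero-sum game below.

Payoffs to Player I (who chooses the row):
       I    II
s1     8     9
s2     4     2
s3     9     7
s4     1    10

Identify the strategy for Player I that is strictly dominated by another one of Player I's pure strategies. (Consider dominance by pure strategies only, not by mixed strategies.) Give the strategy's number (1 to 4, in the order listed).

Compare s2 with s1: 8 > 4, 9 > 2.
So s1 strictly dominates s2 for Player I; s2 is strictly dominated.

2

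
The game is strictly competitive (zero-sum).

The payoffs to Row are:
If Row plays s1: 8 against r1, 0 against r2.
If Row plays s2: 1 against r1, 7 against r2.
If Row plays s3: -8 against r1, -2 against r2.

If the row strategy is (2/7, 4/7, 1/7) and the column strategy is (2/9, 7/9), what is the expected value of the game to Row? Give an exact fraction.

Against (2/9, 7/9), each row's expected payoff is s1: 16/9; s2: 17/3; s3: -10/3.
Taking the (2/7, 4/7, 1/7)-weighted average: (2/7)·(16/9) + (4/7)·(17/3) + (1/7)·(-10/3) = 206/63.

206/63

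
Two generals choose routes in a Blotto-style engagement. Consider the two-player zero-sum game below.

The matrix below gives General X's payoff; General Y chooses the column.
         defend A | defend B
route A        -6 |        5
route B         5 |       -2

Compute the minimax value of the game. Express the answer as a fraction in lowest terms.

Row minima are -6 and -2, so General X's maximin is -2; column maxima are 5 and 5, so General Y's minimax is 5. These differ, so the equilibrium is in mixed strategies.
Let General X play route A with probability p. General Y is indifferent when −6p + 5(1−p) = 5p − 2(1−p), giving p = 7/18.
Let General Y play defend A with probability q. General X is indifferent when −6q + 5(1−q) = 5q − 2(1−q), giving q = 7/18.
The value is -6·(7/18) + (5)·(11/18) = 13/18.

13/18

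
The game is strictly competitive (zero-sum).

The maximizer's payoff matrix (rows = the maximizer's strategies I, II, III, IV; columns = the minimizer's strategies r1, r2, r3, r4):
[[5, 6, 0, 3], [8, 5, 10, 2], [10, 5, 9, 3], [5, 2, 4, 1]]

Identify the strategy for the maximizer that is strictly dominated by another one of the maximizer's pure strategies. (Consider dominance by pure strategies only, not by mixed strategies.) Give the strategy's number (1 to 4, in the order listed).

4

Compare IV with II: 8 > 5, 5 > 2, 10 > 4, 2 > 1.
So II strictly dominates IV for the maximizer; IV is strictly dominated.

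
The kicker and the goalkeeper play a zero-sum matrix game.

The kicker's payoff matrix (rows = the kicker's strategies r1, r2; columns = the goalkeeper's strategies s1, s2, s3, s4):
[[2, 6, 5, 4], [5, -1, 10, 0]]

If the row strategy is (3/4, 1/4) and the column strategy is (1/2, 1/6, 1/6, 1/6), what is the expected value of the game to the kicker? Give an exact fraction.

Against (1/2, 1/6, 1/6, 1/6), each row's expected payoff is r1: 7/2; r2: 4.
Taking the (3/4, 1/4)-weighted average: (3/4)·(7/2) + (1/4)·(4) = 29/8.

29/8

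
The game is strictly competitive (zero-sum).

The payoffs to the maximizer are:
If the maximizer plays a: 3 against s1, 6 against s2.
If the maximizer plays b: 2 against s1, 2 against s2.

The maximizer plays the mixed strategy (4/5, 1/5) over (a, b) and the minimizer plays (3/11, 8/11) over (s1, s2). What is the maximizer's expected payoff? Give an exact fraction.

50/11

Against (3/11, 8/11), each row's expected payoff is a: 57/11; b: 2.
Taking the (4/5, 1/5)-weighted average: (4/5)·(57/11) + (1/5)·(2) = 50/11.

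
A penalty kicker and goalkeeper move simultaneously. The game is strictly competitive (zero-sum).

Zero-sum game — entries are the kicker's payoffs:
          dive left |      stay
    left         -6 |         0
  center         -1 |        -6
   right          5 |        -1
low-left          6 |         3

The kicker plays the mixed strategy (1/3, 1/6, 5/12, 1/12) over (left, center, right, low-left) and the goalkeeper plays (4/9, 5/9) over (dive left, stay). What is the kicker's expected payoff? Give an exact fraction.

Against (4/9, 5/9), each row's expected payoff is left: -8/3; center: -34/9; right: 5/3; low-left: 13/3.
Taking the (1/3, 1/6, 5/12, 1/12)-weighted average: (1/3)·(-8/3) + (1/6)·(-34/9) + (5/12)·(5/3) + (1/12)·(13/3) = -25/54.

-25/54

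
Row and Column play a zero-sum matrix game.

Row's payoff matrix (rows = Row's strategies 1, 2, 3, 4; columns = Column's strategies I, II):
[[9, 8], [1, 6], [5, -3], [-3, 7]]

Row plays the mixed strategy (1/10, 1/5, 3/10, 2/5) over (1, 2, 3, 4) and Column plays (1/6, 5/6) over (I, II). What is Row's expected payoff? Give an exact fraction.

209/60

Against (1/6, 5/6), each row's expected payoff is 1: 49/6; 2: 31/6; 3: -5/3; 4: 16/3.
Taking the (1/10, 1/5, 3/10, 2/5)-weighted average: (1/10)·(49/6) + (1/5)·(31/6) + (3/10)·(-5/3) + (2/5)·(16/3) = 209/60.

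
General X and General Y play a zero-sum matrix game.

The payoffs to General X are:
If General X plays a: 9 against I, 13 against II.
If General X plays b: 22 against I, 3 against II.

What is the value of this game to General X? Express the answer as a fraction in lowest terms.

Row minima are 9 and 3, so General X's maximin is 9; column maxima are 22 and 13, so General Y's minimax is 13. These differ, so the equilibrium is in mixed strategies.
Let General X play a with probability p. General Y is indifferent when 9p + 22(1−p) = 13p + 3(1−p), giving p = 19/23.
Let General Y play I with probability q. General X is indifferent when 9q + 13(1−q) = 22q + 3(1−q), giving q = 10/23.
The value is 9·(10/23) + (13)·(13/23) = 259/23.

259/23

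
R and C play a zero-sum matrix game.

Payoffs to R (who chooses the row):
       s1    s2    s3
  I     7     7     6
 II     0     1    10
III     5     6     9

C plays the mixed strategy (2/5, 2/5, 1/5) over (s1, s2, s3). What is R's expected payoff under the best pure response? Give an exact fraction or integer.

I: (7)·(2/5) + (7)·(2/5) + (6)·(1/5) = 34/5.
II: (0)·(2/5) + (1)·(2/5) + (10)·(1/5) = 12/5.
III: (5)·(2/5) + (6)·(2/5) + (9)·(1/5) = 31/5.
The best pure response is I with expected payoff 34/5.

34/5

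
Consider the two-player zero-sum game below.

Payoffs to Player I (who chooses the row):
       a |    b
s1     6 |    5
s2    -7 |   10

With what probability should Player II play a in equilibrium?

5/18

Row minima are 5 and -7, so Player I's maximin is 5; column maxima are 6 and 10, so Player II's minimax is 6. These differ, so the equilibrium is in mixed strategies.
Let Player II play a with probability q. Player I is indifferent when 6q + 5(1−q) = −7q + 10(1−q), giving q = 5/18.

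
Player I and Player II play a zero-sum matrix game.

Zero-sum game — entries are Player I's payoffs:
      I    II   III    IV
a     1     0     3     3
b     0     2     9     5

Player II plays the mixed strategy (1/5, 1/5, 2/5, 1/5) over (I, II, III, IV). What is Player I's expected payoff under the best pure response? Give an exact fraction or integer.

5

a: (1)·(1/5) + (0)·(1/5) + (3)·(2/5) + (3)·(1/5) = 2.
b: (0)·(1/5) + (2)·(1/5) + (9)·(2/5) + (5)·(1/5) = 5.
The best pure response is b with expected payoff 5.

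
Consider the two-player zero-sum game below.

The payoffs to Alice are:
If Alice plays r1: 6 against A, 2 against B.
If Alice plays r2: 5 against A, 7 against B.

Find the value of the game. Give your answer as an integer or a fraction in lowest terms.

Row minima are 2 and 5, so Alice's maximin is 5; column maxima are 6 and 7, so Bob's minimax is 6. These differ, so the equilibrium is in mixed strategies.
Let Alice play r1 with probability p. Bob is indifferent when 6p + 5(1−p) = 2p + 7(1−p), giving p = 1/3.
Let Bob play A with probability q. Alice is indifferent when 6q + 2(1−q) = 5q + 7(1−q), giving q = 5/6.
The value is 6·(5/6) + (2)·(1/6) = 16/3.

16/3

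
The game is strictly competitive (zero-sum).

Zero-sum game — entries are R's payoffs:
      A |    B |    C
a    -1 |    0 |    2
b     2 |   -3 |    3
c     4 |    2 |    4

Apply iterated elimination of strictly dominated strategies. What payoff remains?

2

Column C is strictly dominated by B for C (0<2, -3<3, 2<4); eliminate C.
Row a is strictly dominated by row c (4>-1, 2>0); eliminate a.
Column A is strictly dominated by B for C (-3<2, 2<4); eliminate A.
Row b is strictly dominated by row c (2>-3); eliminate b.
Only (c, B) remains, with payoff 2.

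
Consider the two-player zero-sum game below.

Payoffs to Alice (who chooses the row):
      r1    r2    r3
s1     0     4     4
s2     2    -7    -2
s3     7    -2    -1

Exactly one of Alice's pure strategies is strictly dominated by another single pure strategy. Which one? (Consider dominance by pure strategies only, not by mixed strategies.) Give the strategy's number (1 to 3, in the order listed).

2

Compare s2 with s3: 7 > 2, -2 > -7, -1 > -2.
So s3 strictly dominates s2 for Alice; s2 is strictly dominated.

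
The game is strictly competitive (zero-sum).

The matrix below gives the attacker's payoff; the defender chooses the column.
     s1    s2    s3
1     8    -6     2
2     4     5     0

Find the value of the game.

Column s1 is strictly dominated by s3 for the defender (it gives the attacker more in every row).
The remaining 2×2 game on (1, 2) × (s2, s3) has no saddle point. Let the attacker play 1 with probability p; indifference gives −6p + 5(1−p) = 2p, so p = 5/13.
Similarly the defender's optimal q on s2 is 2/13, and the value is -6·(2/13) + (2)·(11/13) = 10/13.

10/13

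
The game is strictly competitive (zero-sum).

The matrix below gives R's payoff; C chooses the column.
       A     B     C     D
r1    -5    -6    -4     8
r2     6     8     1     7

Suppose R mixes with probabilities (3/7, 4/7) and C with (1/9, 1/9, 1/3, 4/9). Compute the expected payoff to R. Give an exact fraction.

Against (1/9, 1/9, 1/3, 4/9), each row's expected payoff is r1: 1; r2: 5.
Taking the (3/7, 4/7)-weighted average: (3/7)·(1) + (4/7)·(5) = 23/7.

23/7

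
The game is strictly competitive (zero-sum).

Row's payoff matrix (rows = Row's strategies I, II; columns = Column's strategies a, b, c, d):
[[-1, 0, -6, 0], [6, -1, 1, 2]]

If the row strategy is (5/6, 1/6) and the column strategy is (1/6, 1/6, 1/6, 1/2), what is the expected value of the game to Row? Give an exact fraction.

Against (1/6, 1/6, 1/6, 1/2), each row's expected payoff is I: -7/6; II: 2.
Taking the (5/6, 1/6)-weighted average: (5/6)·(-7/6) + (1/6)·(2) = -23/36.

-23/36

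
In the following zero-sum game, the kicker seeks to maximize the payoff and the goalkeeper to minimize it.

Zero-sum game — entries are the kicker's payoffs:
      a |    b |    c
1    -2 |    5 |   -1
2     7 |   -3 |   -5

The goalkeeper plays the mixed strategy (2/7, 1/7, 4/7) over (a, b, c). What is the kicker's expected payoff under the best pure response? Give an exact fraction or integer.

-3/7

1: (-2)·(2/7) + (5)·(1/7) + (-1)·(4/7) = -3/7.
2: (7)·(2/7) + (-3)·(1/7) + (-5)·(4/7) = -9/7.
The best pure response is 1 with expected payoff -3/7.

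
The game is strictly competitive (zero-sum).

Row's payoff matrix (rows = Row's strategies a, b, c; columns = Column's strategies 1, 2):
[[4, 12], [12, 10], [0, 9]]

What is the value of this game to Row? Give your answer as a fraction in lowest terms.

52/5

Row c is strictly dominated by row a, so Row never plays it.
The remaining 2×2 game on (a, b) × (1, 2) has no saddle point. Let Row play a with probability p; indifference gives 4p + 12(1−p) = 12p + 10(1−p), so p = 1/5.
Similarly Column's optimal q on 1 is 1/5, and the value is 4·(1/5) + (12)·(4/5) = 52/5.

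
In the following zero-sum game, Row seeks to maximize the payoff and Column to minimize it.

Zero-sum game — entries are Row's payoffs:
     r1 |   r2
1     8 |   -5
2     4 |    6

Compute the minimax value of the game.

Row minima are -5 and 4, so Row's maximin is 4; column maxima are 8 and 6, so Column's minimax is 6. These differ, so the equilibrium is in mixed strategies.
Let Row play 1 with probability p. Column is indifferent when 8p + 4(1−p) = −5p + 6(1−p), giving p = 2/15.
Let Column play r1 with probability q. Row is indifferent when 8q − 5(1−q) = 4q + 6(1−q), giving q = 11/15.
The value is 8·(11/15) + (-5)·(4/15) = 68/15.

68/15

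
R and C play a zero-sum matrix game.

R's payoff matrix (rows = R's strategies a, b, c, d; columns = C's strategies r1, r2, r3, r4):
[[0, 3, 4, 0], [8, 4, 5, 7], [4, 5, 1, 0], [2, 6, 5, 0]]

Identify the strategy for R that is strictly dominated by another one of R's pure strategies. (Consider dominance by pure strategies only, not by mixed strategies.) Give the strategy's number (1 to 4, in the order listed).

1

Compare a with b: 8 > 0, 4 > 3, 5 > 4, 7 > 0.
So b strictly dominates a for R; a is strictly dominated.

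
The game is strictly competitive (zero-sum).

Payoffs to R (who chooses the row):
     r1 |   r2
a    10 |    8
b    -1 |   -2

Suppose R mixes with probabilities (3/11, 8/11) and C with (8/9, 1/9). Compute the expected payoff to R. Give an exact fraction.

184/99

Against (8/9, 1/9), each row's expected payoff is a: 88/9; b: -10/9.
Taking the (3/11, 8/11)-weighted average: (3/11)·(88/9) + (8/11)·(-10/9) = 184/99.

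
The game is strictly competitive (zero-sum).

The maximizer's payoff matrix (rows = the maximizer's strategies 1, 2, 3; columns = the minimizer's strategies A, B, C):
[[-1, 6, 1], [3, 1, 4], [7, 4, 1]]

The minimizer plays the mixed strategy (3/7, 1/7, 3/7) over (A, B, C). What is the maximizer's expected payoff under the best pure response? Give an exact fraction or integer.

4

1: (-1)·(3/7) + (6)·(1/7) + (1)·(3/7) = 6/7.
2: (3)·(3/7) + (1)·(1/7) + (4)·(3/7) = 22/7.
3: (7)·(3/7) + (4)·(1/7) + (1)·(3/7) = 4.
The best pure response is 3 with expected payoff 4.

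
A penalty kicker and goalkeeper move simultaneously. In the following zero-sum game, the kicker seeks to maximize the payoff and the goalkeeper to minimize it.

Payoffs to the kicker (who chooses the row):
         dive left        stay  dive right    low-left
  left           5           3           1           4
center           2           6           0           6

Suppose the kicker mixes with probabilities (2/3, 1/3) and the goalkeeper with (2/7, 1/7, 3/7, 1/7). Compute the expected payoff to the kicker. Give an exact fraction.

8/3

Against (2/7, 1/7, 3/7, 1/7), each row's expected payoff is left: 20/7; center: 16/7.
Taking the (2/3, 1/3)-weighted average: (2/3)·(20/7) + (1/3)·(16/7) = 8/3.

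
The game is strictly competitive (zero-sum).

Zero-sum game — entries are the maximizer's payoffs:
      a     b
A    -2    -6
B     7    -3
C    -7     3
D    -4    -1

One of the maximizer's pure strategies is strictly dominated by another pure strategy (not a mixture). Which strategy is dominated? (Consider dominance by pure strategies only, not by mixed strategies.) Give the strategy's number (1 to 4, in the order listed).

Compare A with B: 7 > -2, -3 > -6.
So B strictly dominates A for the maximizer; A is strictly dominated.

1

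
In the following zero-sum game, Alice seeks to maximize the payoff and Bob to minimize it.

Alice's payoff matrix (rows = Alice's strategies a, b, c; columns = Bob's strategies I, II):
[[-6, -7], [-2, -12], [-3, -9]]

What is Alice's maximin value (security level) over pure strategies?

The worst-case payoff for each row is a: -7, b: -12, c: -9.
The best of these is -7.

-7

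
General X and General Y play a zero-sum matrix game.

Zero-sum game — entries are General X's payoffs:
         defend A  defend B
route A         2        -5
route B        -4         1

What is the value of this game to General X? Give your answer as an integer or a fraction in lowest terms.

-3/2

Row minima are -5 and -4, so General X's maximin is -4; column maxima are 2 and 1, so General Y's minimax is 1. These differ, so the equilibrium is in mixed strategies.
Let General X play route A with probability p. General Y is indifferent when 2p − 4(1−p) = −5p + (1−p), giving p = 5/12.
Let General Y play defend A with probability q. General X is indifferent when 2q − 5(1−q) = −4q + (1−q), giving q = 1/2.
The value is 2·(1/2) + (-5)·(1/2) = -3/2.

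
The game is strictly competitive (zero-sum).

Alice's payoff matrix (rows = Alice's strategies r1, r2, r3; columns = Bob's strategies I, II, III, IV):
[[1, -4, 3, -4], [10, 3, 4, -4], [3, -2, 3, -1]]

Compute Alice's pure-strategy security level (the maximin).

-2

The worst-case payoff for each row is r1: -4, r2: -4, r3: -2.
The best of these is -2.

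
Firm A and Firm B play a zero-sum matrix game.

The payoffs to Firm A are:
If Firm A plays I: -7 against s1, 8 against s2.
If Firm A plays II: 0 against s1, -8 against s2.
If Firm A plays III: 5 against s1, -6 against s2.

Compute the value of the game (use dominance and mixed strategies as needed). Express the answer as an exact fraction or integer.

Row II is strictly dominated by row III, so Firm A never plays it.
The remaining 2×2 game on (I, III) × (s1, s2) has no saddle point. Let Firm A play I with probability p; indifference gives −7p + 5(1−p) = 8p − 6(1−p), so p = 11/26.
Similarly Firm B's optimal q on s1 is 7/13, and the value is -7·(7/13) + (8)·(6/13) = -1/13.

-1/13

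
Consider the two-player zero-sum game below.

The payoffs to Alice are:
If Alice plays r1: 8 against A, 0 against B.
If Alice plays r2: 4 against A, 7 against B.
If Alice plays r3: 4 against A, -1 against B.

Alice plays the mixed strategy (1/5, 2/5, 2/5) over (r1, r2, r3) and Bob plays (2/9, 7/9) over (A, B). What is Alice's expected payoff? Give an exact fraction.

44/15

Against (2/9, 7/9), each row's expected payoff is r1: 16/9; r2: 19/3; r3: 1/9.
Taking the (1/5, 2/5, 2/5)-weighted average: (1/5)·(16/9) + (2/5)·(19/3) + (2/5)·(1/9) = 44/15.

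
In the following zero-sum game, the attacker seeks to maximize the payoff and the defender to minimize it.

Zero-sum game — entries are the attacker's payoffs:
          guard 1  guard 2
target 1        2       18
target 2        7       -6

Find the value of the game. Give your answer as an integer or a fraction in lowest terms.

138/29

Row minima are 2 and -6, so the attacker's maximin is 2; column maxima are 7 and 18, so the defender's minimax is 7. These differ, so the equilibrium is in mixed strategies.
Let the attacker play target 1 with probability p. The defender is indifferent when 2p + 7(1−p) = 18p − 6(1−p), giving p = 13/29.
Let the defender play guard 1 with probability q. The attacker is indifferent when 2q + 18(1−q) = 7q − 6(1−q), giving q = 24/29.
The value is 2·(24/29) + (18)·(5/29) = 138/29.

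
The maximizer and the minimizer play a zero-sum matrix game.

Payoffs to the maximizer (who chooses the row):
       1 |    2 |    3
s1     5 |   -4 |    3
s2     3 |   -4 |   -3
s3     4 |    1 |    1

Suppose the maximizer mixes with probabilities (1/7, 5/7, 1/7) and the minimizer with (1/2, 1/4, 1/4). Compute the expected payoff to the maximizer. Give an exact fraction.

1/2

Against (1/2, 1/4, 1/4), each row's expected payoff is s1: 9/4; s2: -1/4; s3: 5/2.
Taking the (1/7, 5/7, 1/7)-weighted average: (1/7)·(9/4) + (5/7)·(-1/4) + (1/7)·(5/2) = 1/2.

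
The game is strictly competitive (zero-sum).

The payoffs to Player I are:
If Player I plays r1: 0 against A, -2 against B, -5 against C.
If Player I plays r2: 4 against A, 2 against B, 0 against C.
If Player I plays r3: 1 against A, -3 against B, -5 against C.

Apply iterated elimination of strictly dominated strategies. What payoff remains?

0

Row r1 is strictly dominated by row r2 (4>0, 2>-2, 0>-5); eliminate r1.
Column A is strictly dominated by B for Player II (2<4, -3<1); eliminate A.
Column B is strictly dominated by C for Player II (0<2, -5<-3); eliminate B.
Row r3 is strictly dominated by row r2 (0>-5); eliminate r3.
Only (r2, C) remains, with payoff 0.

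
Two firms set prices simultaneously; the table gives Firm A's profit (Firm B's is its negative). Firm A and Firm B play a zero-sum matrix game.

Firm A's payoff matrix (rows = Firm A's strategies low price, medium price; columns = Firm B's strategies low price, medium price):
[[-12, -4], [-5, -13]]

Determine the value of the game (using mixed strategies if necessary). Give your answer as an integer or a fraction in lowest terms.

-17/2

Row minima are -12 and -13, so Firm A's maximin is -12; column maxima are -5 and -4, so Firm B's minimax is -5. These differ, so the equilibrium is in mixed strategies.
Let Firm A play low price with probability p. Firm B is indifferent when −12p − 5(1−p) = −4p − 13(1−p), giving p = 1/2.
Let Firm B play low price with probability q. Firm A is indifferent when −12q − 4(1−q) = −5q − 13(1−q), giving q = 9/16.
The value is -12·(9/16) + (-4)·(7/16) = -17/2.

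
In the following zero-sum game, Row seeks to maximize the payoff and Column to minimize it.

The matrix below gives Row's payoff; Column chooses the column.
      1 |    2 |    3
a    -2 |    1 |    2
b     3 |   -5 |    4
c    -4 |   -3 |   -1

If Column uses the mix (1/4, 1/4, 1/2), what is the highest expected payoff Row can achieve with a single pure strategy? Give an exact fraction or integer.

a: (-2)·(1/4) + (1)·(1/4) + (2)·(1/2) = 3/4.
b: (3)·(1/4) + (-5)·(1/4) + (4)·(1/2) = 3/2.
c: (-4)·(1/4) + (-3)·(1/4) + (-1)·(1/2) = -9/4.
The best pure response is b with expected payoff 3/2.

3/2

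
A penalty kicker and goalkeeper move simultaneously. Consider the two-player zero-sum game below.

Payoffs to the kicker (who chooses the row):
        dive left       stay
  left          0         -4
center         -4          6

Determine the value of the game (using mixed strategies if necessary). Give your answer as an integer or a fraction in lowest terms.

-8/7

Row minima are -4 and -4, so the kicker's maximin is -4; column maxima are 0 and 6, so the goalkeeper's minimax is 0. These differ, so the equilibrium is in mixed strategies.
Let the kicker play left with probability p. The goalkeeper is indifferent when −4(1−p) = −4p + 6(1−p), giving p = 5/7.
Let the goalkeeper play dive left with probability q. The kicker is indifferent when −4(1−q) = −4q + 6(1−q), giving q = 5/7.
The value is 0·(5/7) + (-4)·(2/7) = -8/7.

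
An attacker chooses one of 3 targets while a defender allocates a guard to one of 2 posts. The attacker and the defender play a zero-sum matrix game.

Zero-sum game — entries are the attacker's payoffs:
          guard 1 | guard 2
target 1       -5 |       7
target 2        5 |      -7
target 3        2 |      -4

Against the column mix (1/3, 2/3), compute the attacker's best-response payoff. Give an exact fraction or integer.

3

target 1: (-5)·(1/3) + (7)·(2/3) = 3.
target 2: (5)·(1/3) + (-7)·(2/3) = -3.
target 3: (2)·(1/3) + (-4)·(2/3) = -2.
The best pure response is target 1 with expected payoff 3.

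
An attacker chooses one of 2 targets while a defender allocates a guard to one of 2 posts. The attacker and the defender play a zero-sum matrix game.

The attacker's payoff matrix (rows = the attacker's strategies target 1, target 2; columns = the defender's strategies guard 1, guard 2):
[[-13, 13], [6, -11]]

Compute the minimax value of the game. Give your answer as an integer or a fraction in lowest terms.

-65/43

Row minima are -13 and -11, so the attacker's maximin is -11; column maxima are 6 and 13, so the defender's minimax is 6. These differ, so the equilibrium is in mixed strategies.
Let the attacker play target 1 with probability p. The defender is indifferent when −13p + 6(1−p) = 13p − 11(1−p), giving p = 17/43.
Let the defender play guard 1 with probability q. The attacker is indifferent when −13q + 13(1−q) = 6q − 11(1−q), giving q = 24/43.
The value is -13·(24/43) + (13)·(19/43) = -65/43.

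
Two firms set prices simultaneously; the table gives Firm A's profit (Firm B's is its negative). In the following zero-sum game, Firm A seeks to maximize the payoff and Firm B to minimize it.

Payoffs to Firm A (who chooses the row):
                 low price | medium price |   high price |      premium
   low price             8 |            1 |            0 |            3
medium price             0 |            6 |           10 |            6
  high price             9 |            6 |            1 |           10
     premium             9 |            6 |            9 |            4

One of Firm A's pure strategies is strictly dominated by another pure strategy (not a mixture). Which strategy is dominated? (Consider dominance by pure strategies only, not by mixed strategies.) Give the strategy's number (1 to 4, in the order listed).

1

Compare low price with high price: 9 > 8, 6 > 1, 1 > 0, 10 > 3.
So high price strictly dominates low price for Firm A; low price is strictly dominated.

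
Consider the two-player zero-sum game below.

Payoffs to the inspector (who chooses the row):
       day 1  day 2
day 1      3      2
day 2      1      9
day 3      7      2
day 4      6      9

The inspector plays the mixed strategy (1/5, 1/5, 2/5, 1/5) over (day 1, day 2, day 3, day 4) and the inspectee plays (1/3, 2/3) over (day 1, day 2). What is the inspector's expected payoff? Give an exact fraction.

24/5

Against (1/3, 2/3), each row's expected payoff is day 1: 7/3; day 2: 19/3; day 3: 11/3; day 4: 8.
Taking the (1/5, 1/5, 2/5, 1/5)-weighted average: (1/5)·(7/3) + (1/5)·(19/3) + (2/5)·(11/3) + (1/5)·(8) = 24/5.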